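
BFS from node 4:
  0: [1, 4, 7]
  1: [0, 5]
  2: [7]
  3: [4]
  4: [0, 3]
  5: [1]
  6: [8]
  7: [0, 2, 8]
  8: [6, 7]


Visit 4, enqueue [0, 3]
Visit 0, enqueue [1, 7]
Visit 3, enqueue []
Visit 1, enqueue [5]
Visit 7, enqueue [2, 8]
Visit 5, enqueue []
Visit 2, enqueue []
Visit 8, enqueue [6]
Visit 6, enqueue []

BFS order: [4, 0, 3, 1, 7, 5, 2, 8, 6]


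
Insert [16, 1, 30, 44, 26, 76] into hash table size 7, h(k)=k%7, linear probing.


Insert 16: h=2 -> slot 2
Insert 1: h=1 -> slot 1
Insert 30: h=2, 1 probes -> slot 3
Insert 44: h=2, 2 probes -> slot 4
Insert 26: h=5 -> slot 5
Insert 76: h=6 -> slot 6

Table: [None, 1, 16, 30, 44, 26, 76]


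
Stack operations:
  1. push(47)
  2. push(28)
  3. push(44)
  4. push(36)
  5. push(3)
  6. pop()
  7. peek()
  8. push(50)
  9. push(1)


push(47) -> [47]
push(28) -> [47, 28]
push(44) -> [47, 28, 44]
push(36) -> [47, 28, 44, 36]
push(3) -> [47, 28, 44, 36, 3]
pop()->3, [47, 28, 44, 36]
peek()->36
push(50) -> [47, 28, 44, 36, 50]
push(1) -> [47, 28, 44, 36, 50, 1]

Final stack: [47, 28, 44, 36, 50, 1]


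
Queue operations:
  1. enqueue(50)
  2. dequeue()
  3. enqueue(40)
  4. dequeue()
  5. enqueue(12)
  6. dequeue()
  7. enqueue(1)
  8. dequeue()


enqueue(50) -> [50]
dequeue()->50, []
enqueue(40) -> [40]
dequeue()->40, []
enqueue(12) -> [12]
dequeue()->12, []
enqueue(1) -> [1]
dequeue()->1, []

Final queue: []


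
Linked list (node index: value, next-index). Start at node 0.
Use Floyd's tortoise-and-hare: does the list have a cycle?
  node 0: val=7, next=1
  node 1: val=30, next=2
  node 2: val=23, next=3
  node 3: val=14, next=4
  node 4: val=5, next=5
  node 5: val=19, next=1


Floyd's tortoise (slow, +1) and hare (fast, +2):
  init: slow=0, fast=0
  step 1: slow=1, fast=2
  step 2: slow=2, fast=4
  step 3: slow=3, fast=1
  step 4: slow=4, fast=3
  step 5: slow=5, fast=5
  slow == fast at node 5: cycle detected

Cycle: yes


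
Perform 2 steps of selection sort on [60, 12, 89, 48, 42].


Initial: [60, 12, 89, 48, 42]
Step 1: min=12 at 1
  Swap: [12, 60, 89, 48, 42]
Step 2: min=42 at 4
  Swap: [12, 42, 89, 48, 60]

After 2 steps: [12, 42, 89, 48, 60]


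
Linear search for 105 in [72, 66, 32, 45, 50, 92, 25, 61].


i=0: 72!=105
i=1: 66!=105
i=2: 32!=105
i=3: 45!=105
i=4: 50!=105
i=5: 92!=105
i=6: 25!=105
i=7: 61!=105

Not found, 8 comps


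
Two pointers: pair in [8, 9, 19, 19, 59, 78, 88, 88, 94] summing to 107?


lo=0(8)+hi=8(94)=102
lo=1(9)+hi=8(94)=103
lo=2(19)+hi=8(94)=113
lo=2(19)+hi=7(88)=107

Yes: 19+88=107


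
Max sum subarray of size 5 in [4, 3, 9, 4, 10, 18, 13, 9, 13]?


[0:5]: 30
[1:6]: 44
[2:7]: 54
[3:8]: 54
[4:9]: 63

Max: 63 at [4:9]


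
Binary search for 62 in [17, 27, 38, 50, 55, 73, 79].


Step 1: lo=0, hi=6, mid=3, val=50
Step 2: lo=4, hi=6, mid=5, val=73
Step 3: lo=4, hi=4, mid=4, val=55

Not found


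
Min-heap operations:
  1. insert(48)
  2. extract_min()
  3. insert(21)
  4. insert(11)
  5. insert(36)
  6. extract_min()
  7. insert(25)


insert(48) -> [48]
extract_min()->48, []
insert(21) -> [21]
insert(11) -> [11, 21]
insert(36) -> [11, 21, 36]
extract_min()->11, [21, 36]
insert(25) -> [21, 36, 25]

Final heap: [21, 36, 25]


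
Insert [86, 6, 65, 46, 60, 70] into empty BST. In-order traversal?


Insert 86: root
Insert 6: L from 86
Insert 65: L from 86 -> R from 6
Insert 46: L from 86 -> R from 6 -> L from 65
Insert 60: L from 86 -> R from 6 -> L from 65 -> R from 46
Insert 70: L from 86 -> R from 6 -> R from 65

In-order: [6, 46, 60, 65, 70, 86]


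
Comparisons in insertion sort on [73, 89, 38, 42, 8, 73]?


Algorithm: insertion sort
Input: [73, 89, 38, 42, 8, 73]
Sorted: [8, 38, 42, 73, 73, 89]

12


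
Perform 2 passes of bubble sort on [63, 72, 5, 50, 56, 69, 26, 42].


Initial: [63, 72, 5, 50, 56, 69, 26, 42]
Pass 1: [63, 5, 50, 56, 69, 26, 42, 72] (6 swaps)
Pass 2: [5, 50, 56, 63, 26, 42, 69, 72] (5 swaps)

After 2 passes: [5, 50, 56, 63, 26, 42, 69, 72]


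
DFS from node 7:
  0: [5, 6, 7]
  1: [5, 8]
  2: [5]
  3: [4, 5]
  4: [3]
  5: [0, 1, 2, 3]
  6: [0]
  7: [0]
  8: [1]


Visit 7, push [0]
Visit 0, push [6, 5]
Visit 5, push [3, 2, 1]
Visit 1, push [8]
Visit 8, push []
Visit 2, push []
Visit 3, push [4]
Visit 4, push []
Visit 6, push []

DFS order: [7, 0, 5, 1, 8, 2, 3, 4, 6]


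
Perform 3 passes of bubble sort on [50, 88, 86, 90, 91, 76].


Initial: [50, 88, 86, 90, 91, 76]
Pass 1: [50, 86, 88, 90, 76, 91] (2 swaps)
Pass 2: [50, 86, 88, 76, 90, 91] (1 swaps)
Pass 3: [50, 86, 76, 88, 90, 91] (1 swaps)

After 3 passes: [50, 86, 76, 88, 90, 91]


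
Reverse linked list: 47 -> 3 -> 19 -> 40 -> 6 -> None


Step 1: curr=47, set curr.next=prev(None) | reversed so far: 47
Step 2: curr=3, set curr.next=prev(47) | reversed so far: 3 -> 47
Step 3: curr=19, set curr.next=prev(3) | reversed so far: 19 -> 3 -> 47
Step 4: curr=40, set curr.next=prev(19) | reversed so far: 40 -> 19 -> 3 -> 47
Step 5: curr=6, set curr.next=prev(40) | reversed so far: 6 -> 40 -> 19 -> 3 -> 47

6 -> 40 -> 19 -> 3 -> 47 -> None


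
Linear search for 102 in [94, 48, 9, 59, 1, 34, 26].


i=0: 94!=102
i=1: 48!=102
i=2: 9!=102
i=3: 59!=102
i=4: 1!=102
i=5: 34!=102
i=6: 26!=102

Not found, 7 comps


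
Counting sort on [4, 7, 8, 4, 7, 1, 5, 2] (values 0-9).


Input: [4, 7, 8, 4, 7, 1, 5, 2]
Counts: [0, 1, 1, 0, 2, 1, 0, 2, 1, 0]

Sorted: [1, 2, 4, 4, 5, 7, 7, 8]


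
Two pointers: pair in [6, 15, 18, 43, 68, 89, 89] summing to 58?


lo=0(6)+hi=6(89)=95
lo=0(6)+hi=5(89)=95
lo=0(6)+hi=4(68)=74
lo=0(6)+hi=3(43)=49
lo=1(15)+hi=3(43)=58

Yes: 15+43=58


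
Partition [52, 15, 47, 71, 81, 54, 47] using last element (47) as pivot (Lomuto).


Pivot: 47
  15 <= 47: swap -> [15, 52, 47, 71, 81, 54, 47]
  47 <= 47: swap -> [15, 47, 52, 71, 81, 54, 47]
Place pivot at 2: [15, 47, 47, 71, 81, 54, 52]

Partitioned: [15, 47, 47, 71, 81, 54, 52]


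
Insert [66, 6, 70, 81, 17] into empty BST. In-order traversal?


Insert 66: root
Insert 6: L from 66
Insert 70: R from 66
Insert 81: R from 66 -> R from 70
Insert 17: L from 66 -> R from 6

In-order: [6, 17, 66, 70, 81]


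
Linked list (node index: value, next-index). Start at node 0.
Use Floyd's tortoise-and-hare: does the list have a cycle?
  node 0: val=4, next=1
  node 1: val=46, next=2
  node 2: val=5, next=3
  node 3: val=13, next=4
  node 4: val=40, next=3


Floyd's tortoise (slow, +1) and hare (fast, +2):
  init: slow=0, fast=0
  step 1: slow=1, fast=2
  step 2: slow=2, fast=4
  step 3: slow=3, fast=4
  step 4: slow=4, fast=4
  slow == fast at node 4: cycle detected

Cycle: yes


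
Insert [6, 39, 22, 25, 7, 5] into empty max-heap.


Insert 6: [6]
Insert 39: [39, 6]
Insert 22: [39, 6, 22]
Insert 25: [39, 25, 22, 6]
Insert 7: [39, 25, 22, 6, 7]
Insert 5: [39, 25, 22, 6, 7, 5]

Final heap: [39, 25, 22, 6, 7, 5]


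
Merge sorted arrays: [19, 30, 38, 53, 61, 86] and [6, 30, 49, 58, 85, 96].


Take 6 from B
Take 19 from A
Take 30 from A
Take 30 from B
Take 38 from A
Take 49 from B
Take 53 from A
Take 58 from B
Take 61 from A
Take 85 from B
Take 86 from A

Merged: [6, 19, 30, 30, 38, 49, 53, 58, 61, 85, 86, 96]


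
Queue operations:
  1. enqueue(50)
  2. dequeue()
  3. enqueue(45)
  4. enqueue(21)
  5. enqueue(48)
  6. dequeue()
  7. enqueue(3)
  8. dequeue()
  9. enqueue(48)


enqueue(50) -> [50]
dequeue()->50, []
enqueue(45) -> [45]
enqueue(21) -> [45, 21]
enqueue(48) -> [45, 21, 48]
dequeue()->45, [21, 48]
enqueue(3) -> [21, 48, 3]
dequeue()->21, [48, 3]
enqueue(48) -> [48, 3, 48]

Final queue: [48, 3, 48]


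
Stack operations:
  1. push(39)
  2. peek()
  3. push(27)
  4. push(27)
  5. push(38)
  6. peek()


push(39) -> [39]
peek()->39
push(27) -> [39, 27]
push(27) -> [39, 27, 27]
push(38) -> [39, 27, 27, 38]
peek()->38

Final stack: [39, 27, 27, 38]


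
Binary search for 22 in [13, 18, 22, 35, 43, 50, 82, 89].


Step 1: lo=0, hi=7, mid=3, val=35
Step 2: lo=0, hi=2, mid=1, val=18
Step 3: lo=2, hi=2, mid=2, val=22

Found at index 2


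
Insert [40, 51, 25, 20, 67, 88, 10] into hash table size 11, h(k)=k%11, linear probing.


Insert 40: h=7 -> slot 7
Insert 51: h=7, 1 probes -> slot 8
Insert 25: h=3 -> slot 3
Insert 20: h=9 -> slot 9
Insert 67: h=1 -> slot 1
Insert 88: h=0 -> slot 0
Insert 10: h=10 -> slot 10

Table: [88, 67, None, 25, None, None, None, 40, 51, 20, 10]


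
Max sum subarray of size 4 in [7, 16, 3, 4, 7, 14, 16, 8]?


[0:4]: 30
[1:5]: 30
[2:6]: 28
[3:7]: 41
[4:8]: 45

Max: 45 at [4:8]


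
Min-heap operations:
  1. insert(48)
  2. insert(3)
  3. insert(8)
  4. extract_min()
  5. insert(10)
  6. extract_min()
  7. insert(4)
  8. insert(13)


insert(48) -> [48]
insert(3) -> [3, 48]
insert(8) -> [3, 48, 8]
extract_min()->3, [8, 48]
insert(10) -> [8, 48, 10]
extract_min()->8, [10, 48]
insert(4) -> [4, 48, 10]
insert(13) -> [4, 13, 10, 48]

Final heap: [4, 13, 10, 48]


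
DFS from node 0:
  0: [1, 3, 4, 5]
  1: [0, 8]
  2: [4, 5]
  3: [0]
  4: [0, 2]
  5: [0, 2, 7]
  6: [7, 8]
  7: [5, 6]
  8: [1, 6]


Visit 0, push [5, 4, 3, 1]
Visit 1, push [8]
Visit 8, push [6]
Visit 6, push [7]
Visit 7, push [5]
Visit 5, push [2]
Visit 2, push [4]
Visit 4, push []
Visit 3, push []

DFS order: [0, 1, 8, 6, 7, 5, 2, 4, 3]


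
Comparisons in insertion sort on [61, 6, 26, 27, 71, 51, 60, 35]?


Algorithm: insertion sort
Input: [61, 6, 26, 27, 71, 51, 60, 35]
Sorted: [6, 26, 27, 35, 51, 60, 61, 71]

17


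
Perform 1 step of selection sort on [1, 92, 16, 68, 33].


Initial: [1, 92, 16, 68, 33]
Step 1: min=1 at 0
  Swap: [1, 92, 16, 68, 33]

After 1 step: [1, 92, 16, 68, 33]


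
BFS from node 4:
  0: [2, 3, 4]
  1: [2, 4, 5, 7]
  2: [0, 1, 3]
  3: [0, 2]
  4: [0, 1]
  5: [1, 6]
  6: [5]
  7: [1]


Visit 4, enqueue [0, 1]
Visit 0, enqueue [2, 3]
Visit 1, enqueue [5, 7]
Visit 2, enqueue []
Visit 3, enqueue []
Visit 5, enqueue [6]
Visit 7, enqueue []
Visit 6, enqueue []

BFS order: [4, 0, 1, 2, 3, 5, 7, 6]


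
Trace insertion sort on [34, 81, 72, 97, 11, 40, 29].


Initial: [34, 81, 72, 97, 11, 40, 29]
Insert 81: [34, 81, 72, 97, 11, 40, 29]
Insert 72: [34, 72, 81, 97, 11, 40, 29]
Insert 97: [34, 72, 81, 97, 11, 40, 29]
Insert 11: [11, 34, 72, 81, 97, 40, 29]
Insert 40: [11, 34, 40, 72, 81, 97, 29]
Insert 29: [11, 29, 34, 40, 72, 81, 97]

Sorted: [11, 29, 34, 40, 72, 81, 97]


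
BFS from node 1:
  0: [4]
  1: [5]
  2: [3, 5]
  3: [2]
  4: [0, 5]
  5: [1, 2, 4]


Visit 1, enqueue [5]
Visit 5, enqueue [2, 4]
Visit 2, enqueue [3]
Visit 4, enqueue [0]
Visit 3, enqueue []
Visit 0, enqueue []

BFS order: [1, 5, 2, 4, 3, 0]


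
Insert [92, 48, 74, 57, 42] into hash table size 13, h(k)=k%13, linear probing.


Insert 92: h=1 -> slot 1
Insert 48: h=9 -> slot 9
Insert 74: h=9, 1 probes -> slot 10
Insert 57: h=5 -> slot 5
Insert 42: h=3 -> slot 3

Table: [None, 92, None, 42, None, 57, None, None, None, 48, 74, None, None]


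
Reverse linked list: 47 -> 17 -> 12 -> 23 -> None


Step 1: curr=47, set curr.next=prev(None) | reversed so far: 47
Step 2: curr=17, set curr.next=prev(47) | reversed so far: 17 -> 47
Step 3: curr=12, set curr.next=prev(17) | reversed so far: 12 -> 17 -> 47
Step 4: curr=23, set curr.next=prev(12) | reversed so far: 23 -> 12 -> 17 -> 47

23 -> 12 -> 17 -> 47 -> None


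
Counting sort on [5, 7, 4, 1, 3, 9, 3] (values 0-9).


Input: [5, 7, 4, 1, 3, 9, 3]
Counts: [0, 1, 0, 2, 1, 1, 0, 1, 0, 1]

Sorted: [1, 3, 3, 4, 5, 7, 9]


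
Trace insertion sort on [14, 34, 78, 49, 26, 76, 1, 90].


Initial: [14, 34, 78, 49, 26, 76, 1, 90]
Insert 34: [14, 34, 78, 49, 26, 76, 1, 90]
Insert 78: [14, 34, 78, 49, 26, 76, 1, 90]
Insert 49: [14, 34, 49, 78, 26, 76, 1, 90]
Insert 26: [14, 26, 34, 49, 78, 76, 1, 90]
Insert 76: [14, 26, 34, 49, 76, 78, 1, 90]
Insert 1: [1, 14, 26, 34, 49, 76, 78, 90]
Insert 90: [1, 14, 26, 34, 49, 76, 78, 90]

Sorted: [1, 14, 26, 34, 49, 76, 78, 90]


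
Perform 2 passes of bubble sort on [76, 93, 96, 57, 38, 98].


Initial: [76, 93, 96, 57, 38, 98]
Pass 1: [76, 93, 57, 38, 96, 98] (2 swaps)
Pass 2: [76, 57, 38, 93, 96, 98] (2 swaps)

After 2 passes: [76, 57, 38, 93, 96, 98]


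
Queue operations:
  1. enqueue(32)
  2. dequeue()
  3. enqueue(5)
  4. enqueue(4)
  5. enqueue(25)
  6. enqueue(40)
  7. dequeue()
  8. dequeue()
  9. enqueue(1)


enqueue(32) -> [32]
dequeue()->32, []
enqueue(5) -> [5]
enqueue(4) -> [5, 4]
enqueue(25) -> [5, 4, 25]
enqueue(40) -> [5, 4, 25, 40]
dequeue()->5, [4, 25, 40]
dequeue()->4, [25, 40]
enqueue(1) -> [25, 40, 1]

Final queue: [25, 40, 1]


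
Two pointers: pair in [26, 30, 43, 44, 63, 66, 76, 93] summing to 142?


lo=0(26)+hi=7(93)=119
lo=1(30)+hi=7(93)=123
lo=2(43)+hi=7(93)=136
lo=3(44)+hi=7(93)=137
lo=4(63)+hi=7(93)=156
lo=4(63)+hi=6(76)=139
lo=5(66)+hi=6(76)=142

Yes: 66+76=142


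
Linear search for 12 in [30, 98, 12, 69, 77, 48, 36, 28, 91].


i=0: 30!=12
i=1: 98!=12
i=2: 12==12 found!

Found at 2, 3 comps


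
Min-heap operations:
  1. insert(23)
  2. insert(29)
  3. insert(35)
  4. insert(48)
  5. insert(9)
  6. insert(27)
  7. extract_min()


insert(23) -> [23]
insert(29) -> [23, 29]
insert(35) -> [23, 29, 35]
insert(48) -> [23, 29, 35, 48]
insert(9) -> [9, 23, 35, 48, 29]
insert(27) -> [9, 23, 27, 48, 29, 35]
extract_min()->9, [23, 29, 27, 48, 35]

Final heap: [23, 29, 27, 48, 35]


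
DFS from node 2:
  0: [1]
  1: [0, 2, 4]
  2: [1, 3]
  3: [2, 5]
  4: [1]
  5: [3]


Visit 2, push [3, 1]
Visit 1, push [4, 0]
Visit 0, push []
Visit 4, push []
Visit 3, push [5]
Visit 5, push []

DFS order: [2, 1, 0, 4, 3, 5]


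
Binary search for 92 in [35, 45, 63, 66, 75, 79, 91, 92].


Step 1: lo=0, hi=7, mid=3, val=66
Step 2: lo=4, hi=7, mid=5, val=79
Step 3: lo=6, hi=7, mid=6, val=91
Step 4: lo=7, hi=7, mid=7, val=92

Found at index 7


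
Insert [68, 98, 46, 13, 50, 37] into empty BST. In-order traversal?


Insert 68: root
Insert 98: R from 68
Insert 46: L from 68
Insert 13: L from 68 -> L from 46
Insert 50: L from 68 -> R from 46
Insert 37: L from 68 -> L from 46 -> R from 13

In-order: [13, 37, 46, 50, 68, 98]


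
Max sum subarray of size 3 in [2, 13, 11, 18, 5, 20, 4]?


[0:3]: 26
[1:4]: 42
[2:5]: 34
[3:6]: 43
[4:7]: 29

Max: 43 at [3:6]


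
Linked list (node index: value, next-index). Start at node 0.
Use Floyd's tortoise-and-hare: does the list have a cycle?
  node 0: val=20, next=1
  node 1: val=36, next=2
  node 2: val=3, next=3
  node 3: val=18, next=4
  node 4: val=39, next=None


Floyd's tortoise (slow, +1) and hare (fast, +2):
  init: slow=0, fast=0
  step 1: slow=1, fast=2
  step 2: slow=2, fast=4
  step 3: fast -> None, no cycle

Cycle: no


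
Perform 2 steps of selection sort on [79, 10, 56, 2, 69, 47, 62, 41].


Initial: [79, 10, 56, 2, 69, 47, 62, 41]
Step 1: min=2 at 3
  Swap: [2, 10, 56, 79, 69, 47, 62, 41]
Step 2: min=10 at 1
  Swap: [2, 10, 56, 79, 69, 47, 62, 41]

After 2 steps: [2, 10, 56, 79, 69, 47, 62, 41]


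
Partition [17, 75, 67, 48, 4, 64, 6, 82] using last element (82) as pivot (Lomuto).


Pivot: 82
  17 <= 82: advance i (no swap)
  75 <= 82: advance i (no swap)
  67 <= 82: advance i (no swap)
  48 <= 82: advance i (no swap)
  4 <= 82: advance i (no swap)
  64 <= 82: advance i (no swap)
  6 <= 82: advance i (no swap)
Place pivot at 7: [17, 75, 67, 48, 4, 64, 6, 82]

Partitioned: [17, 75, 67, 48, 4, 64, 6, 82]


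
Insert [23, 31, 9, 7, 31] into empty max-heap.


Insert 23: [23]
Insert 31: [31, 23]
Insert 9: [31, 23, 9]
Insert 7: [31, 23, 9, 7]
Insert 31: [31, 31, 9, 7, 23]

Final heap: [31, 31, 9, 7, 23]


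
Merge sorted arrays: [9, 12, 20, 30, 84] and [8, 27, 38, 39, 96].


Take 8 from B
Take 9 from A
Take 12 from A
Take 20 from A
Take 27 from B
Take 30 from A
Take 38 from B
Take 39 from B
Take 84 from A

Merged: [8, 9, 12, 20, 27, 30, 38, 39, 84, 96]


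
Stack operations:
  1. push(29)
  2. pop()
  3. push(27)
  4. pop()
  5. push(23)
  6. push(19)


push(29) -> [29]
pop()->29, []
push(27) -> [27]
pop()->27, []
push(23) -> [23]
push(19) -> [23, 19]

Final stack: [23, 19]


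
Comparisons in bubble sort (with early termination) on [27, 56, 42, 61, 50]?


Algorithm: bubble sort (with early termination)
Input: [27, 56, 42, 61, 50]
Sorted: [27, 42, 50, 56, 61]

9


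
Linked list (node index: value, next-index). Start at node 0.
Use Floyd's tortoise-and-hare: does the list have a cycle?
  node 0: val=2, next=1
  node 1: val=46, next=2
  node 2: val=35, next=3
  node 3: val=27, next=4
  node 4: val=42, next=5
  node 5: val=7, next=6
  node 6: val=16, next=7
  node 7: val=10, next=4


Floyd's tortoise (slow, +1) and hare (fast, +2):
  init: slow=0, fast=0
  step 1: slow=1, fast=2
  step 2: slow=2, fast=4
  step 3: slow=3, fast=6
  step 4: slow=4, fast=4
  slow == fast at node 4: cycle detected

Cycle: yes


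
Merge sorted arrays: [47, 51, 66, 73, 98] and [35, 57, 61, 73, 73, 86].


Take 35 from B
Take 47 from A
Take 51 from A
Take 57 from B
Take 61 from B
Take 66 from A
Take 73 from A
Take 73 from B
Take 73 from B
Take 86 from B

Merged: [35, 47, 51, 57, 61, 66, 73, 73, 73, 86, 98]


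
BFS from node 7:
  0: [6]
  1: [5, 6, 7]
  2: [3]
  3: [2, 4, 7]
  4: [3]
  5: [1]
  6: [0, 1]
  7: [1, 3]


Visit 7, enqueue [1, 3]
Visit 1, enqueue [5, 6]
Visit 3, enqueue [2, 4]
Visit 5, enqueue []
Visit 6, enqueue [0]
Visit 2, enqueue []
Visit 4, enqueue []
Visit 0, enqueue []

BFS order: [7, 1, 3, 5, 6, 2, 4, 0]


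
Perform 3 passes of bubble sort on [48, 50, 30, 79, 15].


Initial: [48, 50, 30, 79, 15]
Pass 1: [48, 30, 50, 15, 79] (2 swaps)
Pass 2: [30, 48, 15, 50, 79] (2 swaps)
Pass 3: [30, 15, 48, 50, 79] (1 swaps)

After 3 passes: [30, 15, 48, 50, 79]


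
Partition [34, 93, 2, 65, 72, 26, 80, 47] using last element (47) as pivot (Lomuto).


Pivot: 47
  34 <= 47: advance i (no swap)
  2 <= 47: swap -> [34, 2, 93, 65, 72, 26, 80, 47]
  26 <= 47: swap -> [34, 2, 26, 65, 72, 93, 80, 47]
Place pivot at 3: [34, 2, 26, 47, 72, 93, 80, 65]

Partitioned: [34, 2, 26, 47, 72, 93, 80, 65]


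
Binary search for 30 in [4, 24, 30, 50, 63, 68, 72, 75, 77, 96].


Step 1: lo=0, hi=9, mid=4, val=63
Step 2: lo=0, hi=3, mid=1, val=24
Step 3: lo=2, hi=3, mid=2, val=30

Found at index 2


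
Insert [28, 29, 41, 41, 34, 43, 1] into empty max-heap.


Insert 28: [28]
Insert 29: [29, 28]
Insert 41: [41, 28, 29]
Insert 41: [41, 41, 29, 28]
Insert 34: [41, 41, 29, 28, 34]
Insert 43: [43, 41, 41, 28, 34, 29]
Insert 1: [43, 41, 41, 28, 34, 29, 1]

Final heap: [43, 41, 41, 28, 34, 29, 1]


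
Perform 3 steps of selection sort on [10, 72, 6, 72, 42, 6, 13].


Initial: [10, 72, 6, 72, 42, 6, 13]
Step 1: min=6 at 2
  Swap: [6, 72, 10, 72, 42, 6, 13]
Step 2: min=6 at 5
  Swap: [6, 6, 10, 72, 42, 72, 13]
Step 3: min=10 at 2
  Swap: [6, 6, 10, 72, 42, 72, 13]

After 3 steps: [6, 6, 10, 72, 42, 72, 13]


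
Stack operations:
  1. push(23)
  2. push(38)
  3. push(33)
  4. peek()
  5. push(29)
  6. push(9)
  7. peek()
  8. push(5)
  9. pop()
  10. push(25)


push(23) -> [23]
push(38) -> [23, 38]
push(33) -> [23, 38, 33]
peek()->33
push(29) -> [23, 38, 33, 29]
push(9) -> [23, 38, 33, 29, 9]
peek()->9
push(5) -> [23, 38, 33, 29, 9, 5]
pop()->5, [23, 38, 33, 29, 9]
push(25) -> [23, 38, 33, 29, 9, 25]

Final stack: [23, 38, 33, 29, 9, 25]


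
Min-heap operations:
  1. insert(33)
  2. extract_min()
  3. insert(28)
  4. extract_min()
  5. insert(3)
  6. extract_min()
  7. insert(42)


insert(33) -> [33]
extract_min()->33, []
insert(28) -> [28]
extract_min()->28, []
insert(3) -> [3]
extract_min()->3, []
insert(42) -> [42]

Final heap: [42]


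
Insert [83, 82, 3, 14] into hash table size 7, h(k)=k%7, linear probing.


Insert 83: h=6 -> slot 6
Insert 82: h=5 -> slot 5
Insert 3: h=3 -> slot 3
Insert 14: h=0 -> slot 0

Table: [14, None, None, 3, None, 82, 83]


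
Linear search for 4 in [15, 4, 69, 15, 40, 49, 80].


i=0: 15!=4
i=1: 4==4 found!

Found at 1, 2 comps


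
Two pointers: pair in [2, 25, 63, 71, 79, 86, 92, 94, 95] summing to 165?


lo=0(2)+hi=8(95)=97
lo=1(25)+hi=8(95)=120
lo=2(63)+hi=8(95)=158
lo=3(71)+hi=8(95)=166
lo=3(71)+hi=7(94)=165

Yes: 71+94=165


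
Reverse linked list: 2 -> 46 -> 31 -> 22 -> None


Step 1: curr=2, set curr.next=prev(None) | reversed so far: 2
Step 2: curr=46, set curr.next=prev(2) | reversed so far: 46 -> 2
Step 3: curr=31, set curr.next=prev(46) | reversed so far: 31 -> 46 -> 2
Step 4: curr=22, set curr.next=prev(31) | reversed so far: 22 -> 31 -> 46 -> 2

22 -> 31 -> 46 -> 2 -> None


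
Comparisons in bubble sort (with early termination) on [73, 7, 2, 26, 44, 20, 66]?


Algorithm: bubble sort (with early termination)
Input: [73, 7, 2, 26, 44, 20, 66]
Sorted: [2, 7, 20, 26, 44, 66, 73]

18


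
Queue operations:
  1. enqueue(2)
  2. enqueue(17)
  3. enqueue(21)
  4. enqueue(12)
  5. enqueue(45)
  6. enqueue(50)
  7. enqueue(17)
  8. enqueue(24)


enqueue(2) -> [2]
enqueue(17) -> [2, 17]
enqueue(21) -> [2, 17, 21]
enqueue(12) -> [2, 17, 21, 12]
enqueue(45) -> [2, 17, 21, 12, 45]
enqueue(50) -> [2, 17, 21, 12, 45, 50]
enqueue(17) -> [2, 17, 21, 12, 45, 50, 17]
enqueue(24) -> [2, 17, 21, 12, 45, 50, 17, 24]

Final queue: [2, 17, 21, 12, 45, 50, 17, 24]


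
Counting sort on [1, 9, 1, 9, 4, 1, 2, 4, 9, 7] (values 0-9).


Input: [1, 9, 1, 9, 4, 1, 2, 4, 9, 7]
Counts: [0, 3, 1, 0, 2, 0, 0, 1, 0, 3]

Sorted: [1, 1, 1, 2, 4, 4, 7, 9, 9, 9]


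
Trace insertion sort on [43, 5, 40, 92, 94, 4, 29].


Initial: [43, 5, 40, 92, 94, 4, 29]
Insert 5: [5, 43, 40, 92, 94, 4, 29]
Insert 40: [5, 40, 43, 92, 94, 4, 29]
Insert 92: [5, 40, 43, 92, 94, 4, 29]
Insert 94: [5, 40, 43, 92, 94, 4, 29]
Insert 4: [4, 5, 40, 43, 92, 94, 29]
Insert 29: [4, 5, 29, 40, 43, 92, 94]

Sorted: [4, 5, 29, 40, 43, 92, 94]


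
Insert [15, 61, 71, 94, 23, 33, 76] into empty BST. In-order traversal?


Insert 15: root
Insert 61: R from 15
Insert 71: R from 15 -> R from 61
Insert 94: R from 15 -> R from 61 -> R from 71
Insert 23: R from 15 -> L from 61
Insert 33: R from 15 -> L from 61 -> R from 23
Insert 76: R from 15 -> R from 61 -> R from 71 -> L from 94

In-order: [15, 23, 33, 61, 71, 76, 94]


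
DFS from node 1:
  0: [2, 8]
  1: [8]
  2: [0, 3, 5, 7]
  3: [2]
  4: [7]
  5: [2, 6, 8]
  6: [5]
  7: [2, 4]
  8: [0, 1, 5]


Visit 1, push [8]
Visit 8, push [5, 0]
Visit 0, push [2]
Visit 2, push [7, 5, 3]
Visit 3, push []
Visit 5, push [6]
Visit 6, push []
Visit 7, push [4]
Visit 4, push []

DFS order: [1, 8, 0, 2, 3, 5, 6, 7, 4]


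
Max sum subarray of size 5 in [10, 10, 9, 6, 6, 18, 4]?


[0:5]: 41
[1:6]: 49
[2:7]: 43

Max: 49 at [1:6]


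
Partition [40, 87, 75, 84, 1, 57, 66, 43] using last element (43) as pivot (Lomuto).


Pivot: 43
  40 <= 43: advance i (no swap)
  1 <= 43: swap -> [40, 1, 75, 84, 87, 57, 66, 43]
Place pivot at 2: [40, 1, 43, 84, 87, 57, 66, 75]

Partitioned: [40, 1, 43, 84, 87, 57, 66, 75]


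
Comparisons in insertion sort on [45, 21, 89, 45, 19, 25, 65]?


Algorithm: insertion sort
Input: [45, 21, 89, 45, 19, 25, 65]
Sorted: [19, 21, 25, 45, 45, 65, 89]

14


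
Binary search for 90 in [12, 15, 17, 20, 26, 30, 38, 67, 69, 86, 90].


Step 1: lo=0, hi=10, mid=5, val=30
Step 2: lo=6, hi=10, mid=8, val=69
Step 3: lo=9, hi=10, mid=9, val=86
Step 4: lo=10, hi=10, mid=10, val=90

Found at index 10


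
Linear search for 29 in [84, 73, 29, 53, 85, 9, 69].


i=0: 84!=29
i=1: 73!=29
i=2: 29==29 found!

Found at 2, 3 comps


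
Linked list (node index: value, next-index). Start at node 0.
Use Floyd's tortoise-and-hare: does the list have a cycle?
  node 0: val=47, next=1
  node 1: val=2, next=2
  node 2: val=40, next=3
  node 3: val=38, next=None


Floyd's tortoise (slow, +1) and hare (fast, +2):
  init: slow=0, fast=0
  step 1: slow=1, fast=2
  step 2: fast 2->3->None, no cycle

Cycle: no


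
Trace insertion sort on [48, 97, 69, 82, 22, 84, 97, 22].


Initial: [48, 97, 69, 82, 22, 84, 97, 22]
Insert 97: [48, 97, 69, 82, 22, 84, 97, 22]
Insert 69: [48, 69, 97, 82, 22, 84, 97, 22]
Insert 82: [48, 69, 82, 97, 22, 84, 97, 22]
Insert 22: [22, 48, 69, 82, 97, 84, 97, 22]
Insert 84: [22, 48, 69, 82, 84, 97, 97, 22]
Insert 97: [22, 48, 69, 82, 84, 97, 97, 22]
Insert 22: [22, 22, 48, 69, 82, 84, 97, 97]

Sorted: [22, 22, 48, 69, 82, 84, 97, 97]


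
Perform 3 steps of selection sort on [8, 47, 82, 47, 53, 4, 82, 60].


Initial: [8, 47, 82, 47, 53, 4, 82, 60]
Step 1: min=4 at 5
  Swap: [4, 47, 82, 47, 53, 8, 82, 60]
Step 2: min=8 at 5
  Swap: [4, 8, 82, 47, 53, 47, 82, 60]
Step 3: min=47 at 3
  Swap: [4, 8, 47, 82, 53, 47, 82, 60]

After 3 steps: [4, 8, 47, 82, 53, 47, 82, 60]


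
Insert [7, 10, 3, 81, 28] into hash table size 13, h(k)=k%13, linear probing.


Insert 7: h=7 -> slot 7
Insert 10: h=10 -> slot 10
Insert 3: h=3 -> slot 3
Insert 81: h=3, 1 probes -> slot 4
Insert 28: h=2 -> slot 2

Table: [None, None, 28, 3, 81, None, None, 7, None, None, 10, None, None]


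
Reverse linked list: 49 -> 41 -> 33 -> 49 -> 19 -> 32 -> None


Step 1: curr=49, set curr.next=prev(None) | reversed so far: 49
Step 2: curr=41, set curr.next=prev(49) | reversed so far: 41 -> 49
Step 3: curr=33, set curr.next=prev(41) | reversed so far: 33 -> 41 -> 49
Step 4: curr=49, set curr.next=prev(33) | reversed so far: 49 -> 33 -> 41 -> 49
Step 5: curr=19, set curr.next=prev(49) | reversed so far: 19 -> 49 -> 33 -> 41 -> 49
Step 6: curr=32, set curr.next=prev(19) | reversed so far: 32 -> 19 -> 49 -> 33 -> 41 -> 49

32 -> 19 -> 49 -> 33 -> 41 -> 49 -> None


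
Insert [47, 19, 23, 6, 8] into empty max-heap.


Insert 47: [47]
Insert 19: [47, 19]
Insert 23: [47, 19, 23]
Insert 6: [47, 19, 23, 6]
Insert 8: [47, 19, 23, 6, 8]

Final heap: [47, 19, 23, 6, 8]


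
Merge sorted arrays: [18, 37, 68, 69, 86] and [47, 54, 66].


Take 18 from A
Take 37 from A
Take 47 from B
Take 54 from B
Take 66 from B

Merged: [18, 37, 47, 54, 66, 68, 69, 86]


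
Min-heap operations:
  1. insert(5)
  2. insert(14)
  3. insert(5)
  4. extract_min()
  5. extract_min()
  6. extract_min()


insert(5) -> [5]
insert(14) -> [5, 14]
insert(5) -> [5, 14, 5]
extract_min()->5, [5, 14]
extract_min()->5, [14]
extract_min()->14, []

Final heap: []


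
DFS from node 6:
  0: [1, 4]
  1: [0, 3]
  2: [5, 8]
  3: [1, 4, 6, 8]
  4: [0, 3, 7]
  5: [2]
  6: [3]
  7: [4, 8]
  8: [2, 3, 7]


Visit 6, push [3]
Visit 3, push [8, 4, 1]
Visit 1, push [0]
Visit 0, push [4]
Visit 4, push [7]
Visit 7, push [8]
Visit 8, push [2]
Visit 2, push [5]
Visit 5, push []

DFS order: [6, 3, 1, 0, 4, 7, 8, 2, 5]


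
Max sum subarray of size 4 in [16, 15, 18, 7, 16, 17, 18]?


[0:4]: 56
[1:5]: 56
[2:6]: 58
[3:7]: 58

Max: 58 at [2:6]


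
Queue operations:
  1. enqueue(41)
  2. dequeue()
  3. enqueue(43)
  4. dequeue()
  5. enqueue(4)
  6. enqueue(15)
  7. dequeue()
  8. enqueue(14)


enqueue(41) -> [41]
dequeue()->41, []
enqueue(43) -> [43]
dequeue()->43, []
enqueue(4) -> [4]
enqueue(15) -> [4, 15]
dequeue()->4, [15]
enqueue(14) -> [15, 14]

Final queue: [15, 14]


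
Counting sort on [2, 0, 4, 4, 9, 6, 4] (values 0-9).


Input: [2, 0, 4, 4, 9, 6, 4]
Counts: [1, 0, 1, 0, 3, 0, 1, 0, 0, 1]

Sorted: [0, 2, 4, 4, 4, 6, 9]


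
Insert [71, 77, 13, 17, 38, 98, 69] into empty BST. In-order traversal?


Insert 71: root
Insert 77: R from 71
Insert 13: L from 71
Insert 17: L from 71 -> R from 13
Insert 38: L from 71 -> R from 13 -> R from 17
Insert 98: R from 71 -> R from 77
Insert 69: L from 71 -> R from 13 -> R from 17 -> R from 38

In-order: [13, 17, 38, 69, 71, 77, 98]


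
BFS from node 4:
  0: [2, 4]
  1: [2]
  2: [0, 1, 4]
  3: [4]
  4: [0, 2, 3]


Visit 4, enqueue [0, 2, 3]
Visit 0, enqueue []
Visit 2, enqueue [1]
Visit 3, enqueue []
Visit 1, enqueue []

BFS order: [4, 0, 2, 3, 1]


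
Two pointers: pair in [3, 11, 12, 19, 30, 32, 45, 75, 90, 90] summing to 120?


lo=0(3)+hi=9(90)=93
lo=1(11)+hi=9(90)=101
lo=2(12)+hi=9(90)=102
lo=3(19)+hi=9(90)=109
lo=4(30)+hi=9(90)=120

Yes: 30+90=120


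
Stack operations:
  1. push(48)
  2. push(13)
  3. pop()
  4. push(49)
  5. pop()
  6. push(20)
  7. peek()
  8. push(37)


push(48) -> [48]
push(13) -> [48, 13]
pop()->13, [48]
push(49) -> [48, 49]
pop()->49, [48]
push(20) -> [48, 20]
peek()->20
push(37) -> [48, 20, 37]

Final stack: [48, 20, 37]


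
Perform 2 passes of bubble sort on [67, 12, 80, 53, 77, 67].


Initial: [67, 12, 80, 53, 77, 67]
Pass 1: [12, 67, 53, 77, 67, 80] (4 swaps)
Pass 2: [12, 53, 67, 67, 77, 80] (2 swaps)

After 2 passes: [12, 53, 67, 67, 77, 80]


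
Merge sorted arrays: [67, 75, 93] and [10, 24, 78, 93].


Take 10 from B
Take 24 from B
Take 67 from A
Take 75 from A
Take 78 from B
Take 93 from A

Merged: [10, 24, 67, 75, 78, 93, 93]


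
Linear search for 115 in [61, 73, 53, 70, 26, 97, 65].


i=0: 61!=115
i=1: 73!=115
i=2: 53!=115
i=3: 70!=115
i=4: 26!=115
i=5: 97!=115
i=6: 65!=115

Not found, 7 comps


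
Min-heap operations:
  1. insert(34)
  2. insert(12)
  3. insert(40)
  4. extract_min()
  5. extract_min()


insert(34) -> [34]
insert(12) -> [12, 34]
insert(40) -> [12, 34, 40]
extract_min()->12, [34, 40]
extract_min()->34, [40]

Final heap: [40]


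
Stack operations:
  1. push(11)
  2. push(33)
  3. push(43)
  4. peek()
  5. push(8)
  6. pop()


push(11) -> [11]
push(33) -> [11, 33]
push(43) -> [11, 33, 43]
peek()->43
push(8) -> [11, 33, 43, 8]
pop()->8, [11, 33, 43]

Final stack: [11, 33, 43]


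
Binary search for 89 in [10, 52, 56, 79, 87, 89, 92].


Step 1: lo=0, hi=6, mid=3, val=79
Step 2: lo=4, hi=6, mid=5, val=89

Found at index 5


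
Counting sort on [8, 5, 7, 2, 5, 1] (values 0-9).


Input: [8, 5, 7, 2, 5, 1]
Counts: [0, 1, 1, 0, 0, 2, 0, 1, 1, 0]

Sorted: [1, 2, 5, 5, 7, 8]


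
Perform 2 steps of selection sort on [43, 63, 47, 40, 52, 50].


Initial: [43, 63, 47, 40, 52, 50]
Step 1: min=40 at 3
  Swap: [40, 63, 47, 43, 52, 50]
Step 2: min=43 at 3
  Swap: [40, 43, 47, 63, 52, 50]

After 2 steps: [40, 43, 47, 63, 52, 50]


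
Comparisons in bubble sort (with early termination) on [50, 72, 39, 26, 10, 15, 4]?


Algorithm: bubble sort (with early termination)
Input: [50, 72, 39, 26, 10, 15, 4]
Sorted: [4, 10, 15, 26, 39, 50, 72]

21


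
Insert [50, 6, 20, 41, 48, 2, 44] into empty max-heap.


Insert 50: [50]
Insert 6: [50, 6]
Insert 20: [50, 6, 20]
Insert 41: [50, 41, 20, 6]
Insert 48: [50, 48, 20, 6, 41]
Insert 2: [50, 48, 20, 6, 41, 2]
Insert 44: [50, 48, 44, 6, 41, 2, 20]

Final heap: [50, 48, 44, 6, 41, 2, 20]


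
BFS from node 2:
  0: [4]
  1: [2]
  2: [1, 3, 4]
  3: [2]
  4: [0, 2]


Visit 2, enqueue [1, 3, 4]
Visit 1, enqueue []
Visit 3, enqueue []
Visit 4, enqueue [0]
Visit 0, enqueue []

BFS order: [2, 1, 3, 4, 0]


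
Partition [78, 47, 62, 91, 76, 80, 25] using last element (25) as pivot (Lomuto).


Pivot: 25
Place pivot at 0: [25, 47, 62, 91, 76, 80, 78]

Partitioned: [25, 47, 62, 91, 76, 80, 78]


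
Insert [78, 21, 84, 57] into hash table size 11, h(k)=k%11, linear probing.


Insert 78: h=1 -> slot 1
Insert 21: h=10 -> slot 10
Insert 84: h=7 -> slot 7
Insert 57: h=2 -> slot 2

Table: [None, 78, 57, None, None, None, None, 84, None, None, 21]


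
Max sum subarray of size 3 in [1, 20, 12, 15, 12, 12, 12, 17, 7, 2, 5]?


[0:3]: 33
[1:4]: 47
[2:5]: 39
[3:6]: 39
[4:7]: 36
[5:8]: 41
[6:9]: 36
[7:10]: 26
[8:11]: 14

Max: 47 at [1:4]


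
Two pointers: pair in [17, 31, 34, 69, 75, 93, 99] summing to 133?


lo=0(17)+hi=6(99)=116
lo=1(31)+hi=6(99)=130
lo=2(34)+hi=6(99)=133

Yes: 34+99=133


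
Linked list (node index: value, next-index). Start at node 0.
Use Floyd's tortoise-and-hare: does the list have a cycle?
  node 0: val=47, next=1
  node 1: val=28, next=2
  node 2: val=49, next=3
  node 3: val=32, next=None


Floyd's tortoise (slow, +1) and hare (fast, +2):
  init: slow=0, fast=0
  step 1: slow=1, fast=2
  step 2: fast 2->3->None, no cycle

Cycle: no


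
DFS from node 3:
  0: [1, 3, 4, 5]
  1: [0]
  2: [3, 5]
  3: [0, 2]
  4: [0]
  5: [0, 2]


Visit 3, push [2, 0]
Visit 0, push [5, 4, 1]
Visit 1, push []
Visit 4, push []
Visit 5, push [2]
Visit 2, push []

DFS order: [3, 0, 1, 4, 5, 2]


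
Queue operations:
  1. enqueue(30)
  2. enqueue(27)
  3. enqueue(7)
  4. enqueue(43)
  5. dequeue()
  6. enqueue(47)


enqueue(30) -> [30]
enqueue(27) -> [30, 27]
enqueue(7) -> [30, 27, 7]
enqueue(43) -> [30, 27, 7, 43]
dequeue()->30, [27, 7, 43]
enqueue(47) -> [27, 7, 43, 47]

Final queue: [27, 7, 43, 47]


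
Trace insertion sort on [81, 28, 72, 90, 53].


Initial: [81, 28, 72, 90, 53]
Insert 28: [28, 81, 72, 90, 53]
Insert 72: [28, 72, 81, 90, 53]
Insert 90: [28, 72, 81, 90, 53]
Insert 53: [28, 53, 72, 81, 90]

Sorted: [28, 53, 72, 81, 90]


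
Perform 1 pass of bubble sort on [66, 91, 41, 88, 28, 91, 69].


Initial: [66, 91, 41, 88, 28, 91, 69]
Pass 1: [66, 41, 88, 28, 91, 69, 91] (4 swaps)

After 1 pass: [66, 41, 88, 28, 91, 69, 91]


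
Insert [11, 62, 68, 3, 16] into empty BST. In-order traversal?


Insert 11: root
Insert 62: R from 11
Insert 68: R from 11 -> R from 62
Insert 3: L from 11
Insert 16: R from 11 -> L from 62

In-order: [3, 11, 16, 62, 68]


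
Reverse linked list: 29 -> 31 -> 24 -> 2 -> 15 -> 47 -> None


Step 1: curr=29, set curr.next=prev(None) | reversed so far: 29
Step 2: curr=31, set curr.next=prev(29) | reversed so far: 31 -> 29
Step 3: curr=24, set curr.next=prev(31) | reversed so far: 24 -> 31 -> 29
Step 4: curr=2, set curr.next=prev(24) | reversed so far: 2 -> 24 -> 31 -> 29
Step 5: curr=15, set curr.next=prev(2) | reversed so far: 15 -> 2 -> 24 -> 31 -> 29
Step 6: curr=47, set curr.next=prev(15) | reversed so far: 47 -> 15 -> 2 -> 24 -> 31 -> 29

47 -> 15 -> 2 -> 24 -> 31 -> 29 -> None


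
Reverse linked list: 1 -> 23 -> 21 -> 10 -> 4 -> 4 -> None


Step 1: curr=1, set curr.next=prev(None) | reversed so far: 1
Step 2: curr=23, set curr.next=prev(1) | reversed so far: 23 -> 1
Step 3: curr=21, set curr.next=prev(23) | reversed so far: 21 -> 23 -> 1
Step 4: curr=10, set curr.next=prev(21) | reversed so far: 10 -> 21 -> 23 -> 1
Step 5: curr=4, set curr.next=prev(10) | reversed so far: 4 -> 10 -> 21 -> 23 -> 1
Step 6: curr=4, set curr.next=prev(4) | reversed so far: 4 -> 4 -> 10 -> 21 -> 23 -> 1

4 -> 4 -> 10 -> 21 -> 23 -> 1 -> None


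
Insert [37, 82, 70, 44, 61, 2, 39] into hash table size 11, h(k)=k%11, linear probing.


Insert 37: h=4 -> slot 4
Insert 82: h=5 -> slot 5
Insert 70: h=4, 2 probes -> slot 6
Insert 44: h=0 -> slot 0
Insert 61: h=6, 1 probes -> slot 7
Insert 2: h=2 -> slot 2
Insert 39: h=6, 2 probes -> slot 8

Table: [44, None, 2, None, 37, 82, 70, 61, 39, None, None]


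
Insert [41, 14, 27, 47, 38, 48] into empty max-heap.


Insert 41: [41]
Insert 14: [41, 14]
Insert 27: [41, 14, 27]
Insert 47: [47, 41, 27, 14]
Insert 38: [47, 41, 27, 14, 38]
Insert 48: [48, 41, 47, 14, 38, 27]

Final heap: [48, 41, 47, 14, 38, 27]


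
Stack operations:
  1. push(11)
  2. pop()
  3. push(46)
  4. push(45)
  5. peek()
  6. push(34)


push(11) -> [11]
pop()->11, []
push(46) -> [46]
push(45) -> [46, 45]
peek()->45
push(34) -> [46, 45, 34]

Final stack: [46, 45, 34]


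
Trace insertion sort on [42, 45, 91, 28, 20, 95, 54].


Initial: [42, 45, 91, 28, 20, 95, 54]
Insert 45: [42, 45, 91, 28, 20, 95, 54]
Insert 91: [42, 45, 91, 28, 20, 95, 54]
Insert 28: [28, 42, 45, 91, 20, 95, 54]
Insert 20: [20, 28, 42, 45, 91, 95, 54]
Insert 95: [20, 28, 42, 45, 91, 95, 54]
Insert 54: [20, 28, 42, 45, 54, 91, 95]

Sorted: [20, 28, 42, 45, 54, 91, 95]


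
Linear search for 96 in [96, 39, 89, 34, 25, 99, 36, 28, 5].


i=0: 96==96 found!

Found at 0, 1 comps


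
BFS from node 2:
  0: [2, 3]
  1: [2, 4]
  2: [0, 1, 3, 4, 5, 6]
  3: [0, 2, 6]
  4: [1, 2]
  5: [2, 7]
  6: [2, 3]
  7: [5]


Visit 2, enqueue [0, 1, 3, 4, 5, 6]
Visit 0, enqueue []
Visit 1, enqueue []
Visit 3, enqueue []
Visit 4, enqueue []
Visit 5, enqueue [7]
Visit 6, enqueue []
Visit 7, enqueue []

BFS order: [2, 0, 1, 3, 4, 5, 6, 7]


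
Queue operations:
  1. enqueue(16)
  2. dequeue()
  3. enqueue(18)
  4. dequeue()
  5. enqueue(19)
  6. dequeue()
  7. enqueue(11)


enqueue(16) -> [16]
dequeue()->16, []
enqueue(18) -> [18]
dequeue()->18, []
enqueue(19) -> [19]
dequeue()->19, []
enqueue(11) -> [11]

Final queue: [11]


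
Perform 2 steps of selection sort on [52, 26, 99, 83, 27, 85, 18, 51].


Initial: [52, 26, 99, 83, 27, 85, 18, 51]
Step 1: min=18 at 6
  Swap: [18, 26, 99, 83, 27, 85, 52, 51]
Step 2: min=26 at 1
  Swap: [18, 26, 99, 83, 27, 85, 52, 51]

After 2 steps: [18, 26, 99, 83, 27, 85, 52, 51]


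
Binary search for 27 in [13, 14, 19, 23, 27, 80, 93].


Step 1: lo=0, hi=6, mid=3, val=23
Step 2: lo=4, hi=6, mid=5, val=80
Step 3: lo=4, hi=4, mid=4, val=27

Found at index 4


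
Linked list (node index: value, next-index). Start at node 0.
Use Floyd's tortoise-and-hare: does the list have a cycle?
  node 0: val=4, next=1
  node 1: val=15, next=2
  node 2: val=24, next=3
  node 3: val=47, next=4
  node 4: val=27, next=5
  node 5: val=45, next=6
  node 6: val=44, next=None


Floyd's tortoise (slow, +1) and hare (fast, +2):
  init: slow=0, fast=0
  step 1: slow=1, fast=2
  step 2: slow=2, fast=4
  step 3: slow=3, fast=6
  step 4: fast -> None, no cycle

Cycle: no


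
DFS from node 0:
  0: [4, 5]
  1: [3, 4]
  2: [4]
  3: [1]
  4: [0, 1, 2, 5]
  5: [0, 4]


Visit 0, push [5, 4]
Visit 4, push [5, 2, 1]
Visit 1, push [3]
Visit 3, push []
Visit 2, push []
Visit 5, push []

DFS order: [0, 4, 1, 3, 2, 5]


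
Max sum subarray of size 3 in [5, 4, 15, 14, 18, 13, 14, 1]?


[0:3]: 24
[1:4]: 33
[2:5]: 47
[3:6]: 45
[4:7]: 45
[5:8]: 28

Max: 47 at [2:5]


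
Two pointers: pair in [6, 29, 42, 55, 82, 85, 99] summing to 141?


lo=0(6)+hi=6(99)=105
lo=1(29)+hi=6(99)=128
lo=2(42)+hi=6(99)=141

Yes: 42+99=141


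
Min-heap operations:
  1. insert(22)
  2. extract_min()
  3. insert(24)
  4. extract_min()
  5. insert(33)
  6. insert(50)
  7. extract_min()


insert(22) -> [22]
extract_min()->22, []
insert(24) -> [24]
extract_min()->24, []
insert(33) -> [33]
insert(50) -> [33, 50]
extract_min()->33, [50]

Final heap: [50]


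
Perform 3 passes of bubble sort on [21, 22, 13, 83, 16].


Initial: [21, 22, 13, 83, 16]
Pass 1: [21, 13, 22, 16, 83] (2 swaps)
Pass 2: [13, 21, 16, 22, 83] (2 swaps)
Pass 3: [13, 16, 21, 22, 83] (1 swaps)

After 3 passes: [13, 16, 21, 22, 83]


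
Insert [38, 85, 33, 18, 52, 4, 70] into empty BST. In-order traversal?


Insert 38: root
Insert 85: R from 38
Insert 33: L from 38
Insert 18: L from 38 -> L from 33
Insert 52: R from 38 -> L from 85
Insert 4: L from 38 -> L from 33 -> L from 18
Insert 70: R from 38 -> L from 85 -> R from 52

In-order: [4, 18, 33, 38, 52, 70, 85]


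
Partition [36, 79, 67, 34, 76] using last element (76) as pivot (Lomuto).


Pivot: 76
  36 <= 76: advance i (no swap)
  67 <= 76: swap -> [36, 67, 79, 34, 76]
  34 <= 76: swap -> [36, 67, 34, 79, 76]
Place pivot at 3: [36, 67, 34, 76, 79]

Partitioned: [36, 67, 34, 76, 79]


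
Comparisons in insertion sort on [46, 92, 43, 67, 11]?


Algorithm: insertion sort
Input: [46, 92, 43, 67, 11]
Sorted: [11, 43, 46, 67, 92]

9


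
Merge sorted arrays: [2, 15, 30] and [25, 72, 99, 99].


Take 2 from A
Take 15 from A
Take 25 from B
Take 30 from A

Merged: [2, 15, 25, 30, 72, 99, 99]


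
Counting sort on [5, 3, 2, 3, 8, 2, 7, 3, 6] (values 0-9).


Input: [5, 3, 2, 3, 8, 2, 7, 3, 6]
Counts: [0, 0, 2, 3, 0, 1, 1, 1, 1, 0]

Sorted: [2, 2, 3, 3, 3, 5, 6, 7, 8]


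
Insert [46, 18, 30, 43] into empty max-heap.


Insert 46: [46]
Insert 18: [46, 18]
Insert 30: [46, 18, 30]
Insert 43: [46, 43, 30, 18]

Final heap: [46, 43, 30, 18]


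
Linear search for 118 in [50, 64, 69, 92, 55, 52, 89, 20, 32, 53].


i=0: 50!=118
i=1: 64!=118
i=2: 69!=118
i=3: 92!=118
i=4: 55!=118
i=5: 52!=118
i=6: 89!=118
i=7: 20!=118
i=8: 32!=118
i=9: 53!=118

Not found, 10 comps
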